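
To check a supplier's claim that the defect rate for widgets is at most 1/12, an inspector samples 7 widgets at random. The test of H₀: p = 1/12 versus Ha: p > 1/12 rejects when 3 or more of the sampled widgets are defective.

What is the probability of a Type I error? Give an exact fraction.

Under H₀, S ~ Binomial(7, 1/12); the Type I error rate is P(S ≥ 3).
Computing the lower-tail complement: 1 − 11756723/11943936 = 187213/11943936.

187213/11943936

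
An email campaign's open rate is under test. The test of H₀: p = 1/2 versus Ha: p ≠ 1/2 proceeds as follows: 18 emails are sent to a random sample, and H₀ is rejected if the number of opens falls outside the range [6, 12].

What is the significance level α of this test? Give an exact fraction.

Under H₀, X ~ Binomial(18, 1/2); α is the probability of landing in either tail, P(X ≤ 5) + P(X ≥ 13).
By symmetry, α = 2·P(X ≤ 5) = 2·(1 + 18 + 153 + 816 + 3060 + 8568)/262144 = 25232/262144 = 1577/16384.

1577/16384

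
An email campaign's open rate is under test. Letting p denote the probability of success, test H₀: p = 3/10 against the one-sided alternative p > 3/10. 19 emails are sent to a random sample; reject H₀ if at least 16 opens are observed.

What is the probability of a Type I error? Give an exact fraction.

1930258016361/1250000000000000000

Under H₀, K ~ Binomial(19, 3/10), and α = P(K ≥ 16).
P(K ≥ 16) = Σ_{j=16}^{19} C(19,j)·(3/10)^j·(7/10)^{19-j} = 1930258016361/1250000000000000000.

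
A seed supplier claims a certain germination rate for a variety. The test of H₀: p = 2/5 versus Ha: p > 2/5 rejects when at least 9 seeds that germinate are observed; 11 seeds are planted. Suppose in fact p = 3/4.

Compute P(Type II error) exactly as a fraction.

Under the alternative p = 3/4, K ~ Binomial(11, 3/4); β is the probability the test does not reject, P(K < 9).
Equivalently, β = 1 − P(K ≥ 9) = 2285053/4194304.

2285053/4194304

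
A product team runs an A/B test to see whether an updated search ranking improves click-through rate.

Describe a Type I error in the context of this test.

A Type I error would mean concluding that the new design increases click-through rate when in fact the new design has no effect on click-through rate.

With the conventional null hypothesis that the new design has no effect on click-through rate:
A Type I error is rejecting H₀ when H₀ is true.
Here that means shipping the new feature to all users when actually the new design has no effect on click-through rate.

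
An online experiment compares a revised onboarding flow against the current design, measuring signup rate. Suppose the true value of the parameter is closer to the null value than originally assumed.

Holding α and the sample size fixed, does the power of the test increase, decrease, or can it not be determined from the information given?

It decreases.

A smaller departure from H₀ means the test statistic under Ha is distributed closer to where it would be under H₀; rejection becomes less likely.
Since power = 1 − β and β increases, power decreases.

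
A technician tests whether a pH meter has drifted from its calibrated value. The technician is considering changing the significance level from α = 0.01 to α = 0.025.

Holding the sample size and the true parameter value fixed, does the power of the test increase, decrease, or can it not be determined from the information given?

Relaxing α lowers the evidence threshold; under Ha, outcomes that previously fell short now trigger rejection.
Since power = 1 − β and β decreases, power increases.

It increases.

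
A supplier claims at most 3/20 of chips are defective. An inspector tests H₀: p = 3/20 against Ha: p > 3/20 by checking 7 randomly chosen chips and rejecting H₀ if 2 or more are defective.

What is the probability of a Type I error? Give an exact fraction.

Under H₀, Y ~ Binomial(7, 3/20); the Type I error rate is P(Y ≥ 2).
Via the complement, α = 1 − Σ_{j=0}^{1} C(7,j)(3/20)^j(17/20)^{7-j} = 181386189/640000000.

181386189/640000000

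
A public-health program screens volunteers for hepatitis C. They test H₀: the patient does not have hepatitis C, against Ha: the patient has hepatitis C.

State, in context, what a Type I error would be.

A Type I error is rejecting H₀ when H₀ is true.
Here that means flagging the patient as positive and ordering follow-up testing when actually the patient does not have hepatitis C.

A Type I error would mean concluding that the patient has hepatitis C when in fact the patient does not have hepatitis C.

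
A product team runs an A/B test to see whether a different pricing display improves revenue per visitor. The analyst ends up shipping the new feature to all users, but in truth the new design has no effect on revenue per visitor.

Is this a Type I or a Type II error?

The null hypothesis here is that the new design has no effect on revenue per visitor.
'Shipping the new feature to all users' corresponds to rejecting H₀.
H₀ was rejected but H₀ is true — a Type I error (false positive).

Type I error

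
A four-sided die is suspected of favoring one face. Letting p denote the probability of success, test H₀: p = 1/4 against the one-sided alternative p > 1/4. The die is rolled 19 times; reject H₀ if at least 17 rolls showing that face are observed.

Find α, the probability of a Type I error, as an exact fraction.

α = P(reject H₀ | H₀ true) = P(K ≥ 17 | p = 1/4), with K ~ Binomial(19, 1/4).
P(K ≥ 17) = Σ_{j=17}^{19} C(19,j)·(1/4)^j·(3/4)^{19-j} = 1597/274877906944.

1597/274877906944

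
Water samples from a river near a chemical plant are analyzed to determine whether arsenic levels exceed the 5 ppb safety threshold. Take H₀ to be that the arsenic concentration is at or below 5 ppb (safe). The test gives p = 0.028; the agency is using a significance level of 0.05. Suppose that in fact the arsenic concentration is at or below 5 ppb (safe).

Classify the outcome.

Since p = 0.028 < α = 0.05, H₀ is rejected.
H₀ is true (actually the arsenic concentration is at or below 5 ppb (safe)).
Rejecting a true H₀ is a Type I error.

Type I error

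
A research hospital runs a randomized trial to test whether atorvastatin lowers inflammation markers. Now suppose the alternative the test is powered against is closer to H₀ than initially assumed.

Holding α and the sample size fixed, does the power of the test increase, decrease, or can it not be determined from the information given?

When the true parameter is near the null value, the test has a harder time distinguishing Ha from H₀.
Since power = 1 − β and β increases, power decreases.

It decreases.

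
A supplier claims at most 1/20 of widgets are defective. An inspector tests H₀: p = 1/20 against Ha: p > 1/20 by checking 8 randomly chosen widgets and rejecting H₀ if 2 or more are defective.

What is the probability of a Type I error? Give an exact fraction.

α = P(reject H₀ | H₀ true) = P(S ≥ 2 | p = 1/20), S ~ Binomial(8, 1/20).
Computing the lower-tail complement: 1 − 24134536953/25600000000 = 1465463047/25600000000.

1465463047/25600000000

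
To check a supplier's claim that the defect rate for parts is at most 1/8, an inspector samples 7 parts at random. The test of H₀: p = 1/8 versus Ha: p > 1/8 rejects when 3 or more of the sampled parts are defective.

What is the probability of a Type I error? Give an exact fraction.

α = P(reject H₀ | H₀ true) = P(Y ≥ 3 | p = 1/8), Y ~ Binomial(7, 1/8).
Computing the lower-tail complement: 1 − 2000033/2097152 = 97119/2097152.

97119/2097152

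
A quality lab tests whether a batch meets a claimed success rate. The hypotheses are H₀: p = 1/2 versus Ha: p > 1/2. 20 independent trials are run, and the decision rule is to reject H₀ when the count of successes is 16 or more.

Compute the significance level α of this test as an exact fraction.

Under H₀, X ~ Binomial(20, 1/2), and α = P(X ≥ 16).
Summing the upper tail: (4845 + 1140 + 190 + 20 + 1) / 2^20 = 6196/1048576 = 1549/262144.

1549/262144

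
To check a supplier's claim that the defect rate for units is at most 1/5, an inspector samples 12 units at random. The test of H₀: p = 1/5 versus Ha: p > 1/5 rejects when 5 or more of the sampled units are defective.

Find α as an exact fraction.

Under H₀, K ~ Binomial(12, 1/5); the Type I error rate is P(K ≥ 5).
α = 1 − P(K ≤ 4) = 1 − 45285376/48828125 = 3542749/48828125.

3542749/48828125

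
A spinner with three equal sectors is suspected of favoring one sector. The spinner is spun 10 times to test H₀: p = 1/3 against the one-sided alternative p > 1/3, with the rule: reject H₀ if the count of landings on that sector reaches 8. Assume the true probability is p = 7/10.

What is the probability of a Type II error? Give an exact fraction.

A Type II error is failing to reject when Ha holds: with p = 7/10, β = P(Y ≤ 7).
Equivalently, β = 1 − P(Y ≥ 8) = 771521517/1250000000.

771521517/1250000000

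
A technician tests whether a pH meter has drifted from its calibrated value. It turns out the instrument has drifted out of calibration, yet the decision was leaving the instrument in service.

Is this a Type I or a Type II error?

Type II error

The null hypothesis here is that the instrument is correctly calibrated.
'Leaving the instrument in service' corresponds to failing to reject H₀.
H₀ was not rejected but H₀ is false — a Type II error (false negative).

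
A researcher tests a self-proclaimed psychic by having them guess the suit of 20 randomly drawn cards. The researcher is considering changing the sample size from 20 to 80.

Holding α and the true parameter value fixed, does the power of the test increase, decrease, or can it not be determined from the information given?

It increases.

More data shrinks sampling variability; the test statistic under Ha concentrates further from the null value, making rejection more likely.
Since power = 1 − β and β decreases, power increases.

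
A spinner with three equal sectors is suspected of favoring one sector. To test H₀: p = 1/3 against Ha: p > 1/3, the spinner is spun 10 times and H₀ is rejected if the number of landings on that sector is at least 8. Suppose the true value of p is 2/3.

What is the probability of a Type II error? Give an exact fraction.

13795/19683

A Type II error is failing to reject when Ha holds: with p = 2/3, β = P(X ≤ 7).
Adding the binomial probabilities P(X=0)+…+P(X=7) at p = 2/3 gives 13795/19683.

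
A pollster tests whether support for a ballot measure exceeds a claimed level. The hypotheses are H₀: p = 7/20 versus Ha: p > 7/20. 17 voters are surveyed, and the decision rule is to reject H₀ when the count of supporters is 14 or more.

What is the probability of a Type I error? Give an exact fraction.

Under H₀, K ~ Binomial(17, 7/20), and α = P(K ≥ 14).
Summing C(17,j)(7/20)^j(13/20)^{17−j} for j = 14,…,17 gives 56496660191394549/655360000000000000000.

56496660191394549/655360000000000000000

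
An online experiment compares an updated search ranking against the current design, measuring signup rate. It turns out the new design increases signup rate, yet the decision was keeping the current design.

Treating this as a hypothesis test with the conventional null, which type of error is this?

The null hypothesis here is that the new design has no effect on signup rate.
'Keeping the current design' corresponds to failing to reject H₀.
H₀ was not rejected but H₀ is false — a Type II error (false negative).

Type II error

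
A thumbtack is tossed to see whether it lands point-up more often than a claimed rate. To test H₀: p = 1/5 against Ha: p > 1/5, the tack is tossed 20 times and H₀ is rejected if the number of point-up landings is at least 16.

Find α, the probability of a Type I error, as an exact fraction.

The Type I error probability is α = P(Y ≥ 16) computed under H₀, where Y ~ Binomial(20, 1/5).
Summing C(20,j)(1/5)^j(4/5)^{20−j} for j = 16,…,20 gives 1316401/95367431640625.

1316401/95367431640625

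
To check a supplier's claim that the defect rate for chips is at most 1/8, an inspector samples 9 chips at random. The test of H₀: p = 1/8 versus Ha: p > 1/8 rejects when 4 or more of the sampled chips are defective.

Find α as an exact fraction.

76589/4194304

The significance level is the probability, assuming p = 1/8, of seeing 4 or more defectives in 9 draws.
Via the complement, α = 1 − Σ_{j=0}^{3} C(9,j)(1/8)^j(7/8)^{9-j} = 76589/4194304.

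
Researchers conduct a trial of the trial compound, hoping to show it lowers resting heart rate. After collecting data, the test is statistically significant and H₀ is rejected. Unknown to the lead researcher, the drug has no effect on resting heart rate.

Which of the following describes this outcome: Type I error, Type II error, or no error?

Type I error

The conventional null hypothesis here is that the drug has no effect on resting heart rate.
H₀ was rejected, but H₀ is actually true.
Rejecting a true null hypothesis is a Type I error (false positive).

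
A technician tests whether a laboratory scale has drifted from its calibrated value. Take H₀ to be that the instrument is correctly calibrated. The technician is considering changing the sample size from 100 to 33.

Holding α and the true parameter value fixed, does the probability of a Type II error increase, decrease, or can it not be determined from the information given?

With less data the test statistic is noisier; under Ha, more outcomes land inside the acceptance region.

It increases.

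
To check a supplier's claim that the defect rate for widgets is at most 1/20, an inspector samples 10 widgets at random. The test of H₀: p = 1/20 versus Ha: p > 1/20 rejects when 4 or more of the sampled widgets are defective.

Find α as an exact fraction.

2632954721/2560000000000

α = P(reject H₀ | H₀ true) = P(S ≥ 4 | p = 1/20), S ~ Binomial(10, 1/20).
Computing the lower-tail complement: 1 − 2557367045279/2560000000000 = 2632954721/2560000000000.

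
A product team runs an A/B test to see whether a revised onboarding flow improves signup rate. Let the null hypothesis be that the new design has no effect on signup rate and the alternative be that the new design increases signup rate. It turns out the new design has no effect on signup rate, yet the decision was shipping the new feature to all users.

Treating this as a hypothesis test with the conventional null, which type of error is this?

Type I error

'Shipping the new feature to all users' corresponds to rejecting H₀.
H₀ was rejected but H₀ is true — a Type I error (false positive).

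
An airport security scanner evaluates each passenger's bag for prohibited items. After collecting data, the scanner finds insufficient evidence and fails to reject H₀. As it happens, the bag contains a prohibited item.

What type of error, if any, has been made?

The conventional null hypothesis here is that the bag contains no prohibited items.
H₀ was not rejected, but H₀ is actually false.
Failing to reject a false null hypothesis is a Type II error (false negative).

Type II error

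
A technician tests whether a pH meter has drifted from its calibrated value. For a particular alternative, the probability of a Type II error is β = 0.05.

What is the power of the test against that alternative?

Power = 1 − β = 1 − 0.05 = 0.95.

0.95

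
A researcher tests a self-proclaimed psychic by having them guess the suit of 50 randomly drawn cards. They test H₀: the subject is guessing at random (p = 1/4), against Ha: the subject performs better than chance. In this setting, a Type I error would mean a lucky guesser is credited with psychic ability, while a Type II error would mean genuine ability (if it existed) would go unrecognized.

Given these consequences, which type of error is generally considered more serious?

Type I error

The Type I consequence (a lucky guesser is credited with psychic ability) is more severe than the Type II consequence (genuine ability (if it existed) would go unrecognized).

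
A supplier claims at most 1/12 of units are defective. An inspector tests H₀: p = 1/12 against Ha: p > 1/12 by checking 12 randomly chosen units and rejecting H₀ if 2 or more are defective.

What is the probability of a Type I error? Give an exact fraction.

2353932024203/8916100448256

α = P(reject H₀ | H₀ true) = P(Y ≥ 2 | p = 1/12), Y ~ Binomial(12, 1/12).
Via the complement, α = 1 − Σ_{j=0}^{1} C(12,j)(1/12)^j(11/12)^{12-j} = 2353932024203/8916100448256.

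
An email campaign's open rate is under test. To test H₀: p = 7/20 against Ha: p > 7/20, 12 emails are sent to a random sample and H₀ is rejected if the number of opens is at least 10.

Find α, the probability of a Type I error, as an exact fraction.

α = P(reject H₀ | H₀ true) = P(X ≥ 10 | p = 7/20), with X ~ Binomial(12, 7/20).
P(X ≥ 10) = Σ_{j=10}^{12} C(12,j)·(7/20)^j·(13/20)^{12-j} = 694606637291/819200000000000.

694606637291/819200000000000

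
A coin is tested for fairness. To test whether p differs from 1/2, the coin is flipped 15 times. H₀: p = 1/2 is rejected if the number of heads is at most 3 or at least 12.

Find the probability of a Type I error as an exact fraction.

α = P(X ≤ 3 or X ≥ 12 | p = 1/2), X ~ Binomial(15, 1/2).
By symmetry, α = 2·P(X ≤ 3) = 2·(1 + 15 + 105 + 455)/32768 = 1152/32768 = 9/256.

9/256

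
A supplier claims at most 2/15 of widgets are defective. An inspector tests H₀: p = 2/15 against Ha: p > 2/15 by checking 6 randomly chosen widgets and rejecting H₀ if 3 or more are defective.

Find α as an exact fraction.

78928/2278125

α = P(reject H₀ | H₀ true) = P(X ≥ 3 | p = 2/15), X ~ Binomial(6, 2/15).
α = 1 − P(X ≤ 2) = 1 − 2199197/2278125 = 78928/2278125.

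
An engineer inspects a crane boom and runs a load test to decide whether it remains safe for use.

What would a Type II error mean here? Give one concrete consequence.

A Type II error would mean concluding that the structure meets the required load capacity (safe) (or at least failing to establish that the structure is structurally deficient) when in fact the structure is structurally deficient. Consequence: a deficient structure remains in service and may fail under load.

With the conventional null hypothesis that the structure meets the required load capacity (safe):
A Type II error is failing to reject H₀ when H₀ is false.
Here that means keeping the structure open when actually the structure is structurally deficient.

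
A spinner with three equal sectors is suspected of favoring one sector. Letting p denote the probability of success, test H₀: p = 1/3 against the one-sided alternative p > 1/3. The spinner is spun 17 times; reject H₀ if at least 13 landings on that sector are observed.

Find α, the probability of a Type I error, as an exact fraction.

44099/129140163

α = P(reject H₀ | H₀ true) = P(X ≥ 13 | p = 1/3), with X ~ Binomial(17, 1/3).
P(X ≥ 13) = Σ_{j=13}^{17} C(17,j)·(1/3)^j·(2/3)^{17-j} = 44099/129140163.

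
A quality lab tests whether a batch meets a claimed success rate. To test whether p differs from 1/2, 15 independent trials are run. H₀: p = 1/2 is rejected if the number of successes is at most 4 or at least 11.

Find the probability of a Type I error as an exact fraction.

Under H₀, Y ~ Binomial(15, 1/2); α is the probability of landing in either tail, P(Y ≤ 4) + P(Y ≥ 11).
The two tails are symmetric, so α = 2·(1 + 15 + 105 + 455 + 1365)/2^15 = 3882/32768 = 1941/16384.

1941/16384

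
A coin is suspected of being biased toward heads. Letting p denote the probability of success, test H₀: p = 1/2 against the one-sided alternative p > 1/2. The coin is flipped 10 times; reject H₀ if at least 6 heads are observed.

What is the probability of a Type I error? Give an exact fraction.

193/512

α = P(reject H₀ | H₀ true) = P(X ≥ 6 | p = 1/2), with X ~ Binomial(10, 1/2).
That's C(10,6) + C(10,7) + C(10,8) + C(10,9) + C(10,10) over 2^10, i.e. (210 + 120 + 45 + 10 + 1)/1024 = 386/1024 = 193/512.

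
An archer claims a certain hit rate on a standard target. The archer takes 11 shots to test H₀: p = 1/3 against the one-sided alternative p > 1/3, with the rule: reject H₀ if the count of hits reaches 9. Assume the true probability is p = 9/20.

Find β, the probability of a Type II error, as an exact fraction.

Under the alternative p = 9/20, K ~ Binomial(11, 9/20); β is the probability the test does not reject, P(K < 9).
Adding the binomial probabilities P(K=0)+…+P(K=8) at p = 9/20 gives 8070737386943/8192000000000.

8070737386943/8192000000000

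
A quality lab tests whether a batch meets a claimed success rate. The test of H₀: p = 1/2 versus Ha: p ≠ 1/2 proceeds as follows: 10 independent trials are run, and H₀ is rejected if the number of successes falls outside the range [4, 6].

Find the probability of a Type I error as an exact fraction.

Under H₀, K ~ Binomial(10, 1/2); α is the probability of landing in either tail, P(K ≤ 3) + P(K ≥ 7).
By symmetry, α = 2·P(K ≤ 3) = 2·(1 + 10 + 45 + 120)/1024 = 352/1024 = 11/32.

11/32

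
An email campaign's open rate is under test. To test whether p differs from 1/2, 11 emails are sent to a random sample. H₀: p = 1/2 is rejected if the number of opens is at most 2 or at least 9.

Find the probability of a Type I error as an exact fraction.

Under H₀, X ~ Binomial(11, 1/2); α is the probability of landing in either tail, P(X ≤ 2) + P(X ≥ 9).
By symmetry, α = 2·P(X ≤ 2) = 2·(1 + 11 + 55)/2048 = 134/2048 = 67/1024.

67/1024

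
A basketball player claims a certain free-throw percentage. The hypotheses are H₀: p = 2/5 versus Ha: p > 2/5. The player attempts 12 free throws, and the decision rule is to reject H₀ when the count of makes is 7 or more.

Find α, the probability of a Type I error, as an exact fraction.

38626048/244140625

Under H₀, S ~ Binomial(12, 2/5), and α = P(S ≥ 7).
P(S ≥ 7) = Σ_{j=7}^{12} C(12,j)·(2/5)^j·(3/5)^{12-j} = 38626048/244140625.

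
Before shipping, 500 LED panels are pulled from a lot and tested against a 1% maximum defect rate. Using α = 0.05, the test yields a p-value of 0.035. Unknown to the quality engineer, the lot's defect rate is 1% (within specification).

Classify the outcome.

The conventional null hypothesis is that the lot's defect rate is 1% (within specification).
Since p = 0.035 < α = 0.05, H₀ is rejected.
H₀ is true (actually the lot's defect rate is 1% (within specification)).
Rejecting a true H₀ is a Type I error.

Type I error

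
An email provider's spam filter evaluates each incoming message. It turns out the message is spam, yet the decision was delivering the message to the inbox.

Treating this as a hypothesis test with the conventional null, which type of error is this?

The null hypothesis here is that the message is legitimate (not spam).
'Delivering the message to the inbox' corresponds to failing to reject H₀.
H₀ was not rejected but H₀ is false — a Type II error (false negative).

Type II error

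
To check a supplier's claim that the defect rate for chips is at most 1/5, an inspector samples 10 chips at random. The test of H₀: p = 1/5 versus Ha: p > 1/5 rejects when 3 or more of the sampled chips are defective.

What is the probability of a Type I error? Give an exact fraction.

α = P(reject H₀ | H₀ true) = P(X ≥ 3 | p = 1/5), X ~ Binomial(10, 1/5).
α = 1 − P(X ≤ 2) = 1 − 6619136/9765625 = 3146489/9765625.

3146489/9765625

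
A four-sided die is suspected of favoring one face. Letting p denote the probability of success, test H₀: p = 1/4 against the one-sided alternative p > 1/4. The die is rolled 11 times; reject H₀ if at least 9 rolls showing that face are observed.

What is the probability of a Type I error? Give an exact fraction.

α = P(reject H₀ | H₀ true) = P(K ≥ 9 | p = 1/4), with K ~ Binomial(11, 1/4).
Adding the binomial terms for j = 9 through 11 with p = 1/4 yields 529/4194304.

529/4194304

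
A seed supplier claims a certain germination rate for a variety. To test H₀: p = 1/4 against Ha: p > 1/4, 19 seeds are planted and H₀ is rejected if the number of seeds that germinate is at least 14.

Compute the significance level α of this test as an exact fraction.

The Type I error probability is α = P(K ≥ 14) computed under H₀, where K ~ Binomial(19, 1/4).
Summing C(19,j)(1/4)^j(3/4)^{19−j} for j = 14,…,19 gives 395915/34359738368.

395915/34359738368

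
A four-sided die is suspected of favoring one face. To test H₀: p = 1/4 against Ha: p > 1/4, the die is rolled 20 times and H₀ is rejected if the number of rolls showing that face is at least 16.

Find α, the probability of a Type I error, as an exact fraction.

α = P(reject H₀ | H₀ true) = P(K ≥ 16 | p = 1/4), with K ~ Binomial(20, 1/4).
Adding the binomial terms for j = 16 through 20 with p = 1/4 yields 106249/274877906944.

106249/274877906944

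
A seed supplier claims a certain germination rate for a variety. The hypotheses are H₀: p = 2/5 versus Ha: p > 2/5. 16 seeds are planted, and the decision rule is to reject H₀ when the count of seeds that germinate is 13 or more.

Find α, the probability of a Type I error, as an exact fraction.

Under H₀, S ~ Binomial(16, 2/5), and α = P(S ≥ 13).
Adding the binomial terms for j = 13 through 16 with p = 2/5 yields 28639232/30517578125.

28639232/30517578125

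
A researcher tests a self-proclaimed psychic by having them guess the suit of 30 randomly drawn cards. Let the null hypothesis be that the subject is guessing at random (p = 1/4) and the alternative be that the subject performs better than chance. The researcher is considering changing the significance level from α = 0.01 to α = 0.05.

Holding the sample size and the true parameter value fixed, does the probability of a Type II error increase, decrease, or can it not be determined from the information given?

With a larger α the critical value moves toward the center, so more of the Ha sampling distribution lies in the rejection region.

It decreases.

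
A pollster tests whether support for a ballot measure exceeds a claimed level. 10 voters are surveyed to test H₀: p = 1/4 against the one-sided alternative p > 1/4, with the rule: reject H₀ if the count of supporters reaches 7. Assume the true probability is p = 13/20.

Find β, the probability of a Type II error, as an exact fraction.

A Type II error is failing to reject when Ha holds: with p = 13/20, β = P(X ≤ 6).
Equivalently, β = 1 − P(X ≥ 7) = 1244602838129/2560000000000.

1244602838129/2560000000000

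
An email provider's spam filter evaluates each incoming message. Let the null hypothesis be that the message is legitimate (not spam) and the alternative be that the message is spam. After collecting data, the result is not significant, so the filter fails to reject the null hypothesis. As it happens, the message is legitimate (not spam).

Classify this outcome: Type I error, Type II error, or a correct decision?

No error — this is a correct decision.

The test retained a true H₀ — the decision matches the true state.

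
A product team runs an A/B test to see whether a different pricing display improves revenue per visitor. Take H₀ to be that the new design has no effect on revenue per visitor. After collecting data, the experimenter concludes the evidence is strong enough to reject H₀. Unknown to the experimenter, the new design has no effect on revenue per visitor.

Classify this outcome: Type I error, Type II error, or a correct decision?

H₀ was rejected, but H₀ is actually true.
Rejecting a true null hypothesis is a Type I error (false positive).

Type I error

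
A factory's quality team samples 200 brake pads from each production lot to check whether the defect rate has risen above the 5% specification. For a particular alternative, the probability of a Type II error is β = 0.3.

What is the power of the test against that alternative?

0.7

Power = 1 − β = 1 − 0.3 = 0.7.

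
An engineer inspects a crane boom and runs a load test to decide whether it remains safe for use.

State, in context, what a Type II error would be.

A Type II error would mean concluding that the structure meets the required load capacity (safe) (or at least failing to establish that the structure is structurally deficient) when in fact the structure is structurally deficient.

With the conventional null hypothesis that the structure meets the required load capacity (safe):
A Type II error is failing to reject H₀ when H₀ is false.
Here that means keeping the structure open when actually the structure is structurally deficient.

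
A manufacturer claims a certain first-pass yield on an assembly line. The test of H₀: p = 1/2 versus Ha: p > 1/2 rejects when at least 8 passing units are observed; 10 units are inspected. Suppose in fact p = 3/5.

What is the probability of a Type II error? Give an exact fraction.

β = P(fail to reject H₀ | Ha true) = P(S ≤ 7 | p = 3/5), S ~ Binomial(10, 3/5).
Equivalently, β = 1 − P(S ≥ 8) = 8131936/9765625.

8131936/9765625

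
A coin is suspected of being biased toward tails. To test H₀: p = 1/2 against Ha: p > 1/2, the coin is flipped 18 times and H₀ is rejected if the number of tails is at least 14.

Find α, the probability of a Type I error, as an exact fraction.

253/16384

Under H₀, K ~ Binomial(18, 1/2), and α = P(K ≥ 14).
P(K ≥ 14) = [C(18,14) + C(18,15) + C(18,16) + C(18,17) + C(18,18)] / 2^18 = (3060 + 816 + 153 + 18 + 1) / 262144 = 4048/262144 = 253/16384.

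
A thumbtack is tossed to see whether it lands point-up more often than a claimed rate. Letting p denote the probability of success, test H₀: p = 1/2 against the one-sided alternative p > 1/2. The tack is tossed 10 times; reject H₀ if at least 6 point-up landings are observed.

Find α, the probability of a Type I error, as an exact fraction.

α = P(reject H₀ | H₀ true) = P(K ≥ 6 | p = 1/2), with K ~ Binomial(10, 1/2).
Summing the upper tail: (210 + 120 + 45 + 10 + 1) / 2^10 = 386/1024 = 193/512.

193/512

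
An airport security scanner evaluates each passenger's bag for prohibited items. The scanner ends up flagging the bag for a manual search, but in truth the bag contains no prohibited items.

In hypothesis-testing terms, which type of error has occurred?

The null hypothesis here is that the bag contains no prohibited items.
'Flagging the bag for a manual search' corresponds to rejecting H₀.
H₀ was rejected but H₀ is true — a Type I error (false positive).

Type I error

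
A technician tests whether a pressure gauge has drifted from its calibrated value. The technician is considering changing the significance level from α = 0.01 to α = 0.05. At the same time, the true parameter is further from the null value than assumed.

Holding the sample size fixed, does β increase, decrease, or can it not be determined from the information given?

A larger α widens the rejection region, so when the alternative is true more outcomes lead to rejection — failing to reject becomes less likely. The further the true parameter sits from the null value, the more of the Ha sampling distribution falls in the rejection region. Both changes push β in the same direction.

It decreases.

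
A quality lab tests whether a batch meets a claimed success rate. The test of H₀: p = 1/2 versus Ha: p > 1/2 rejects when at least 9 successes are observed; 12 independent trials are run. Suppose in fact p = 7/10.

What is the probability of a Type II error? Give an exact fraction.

Under the alternative p = 7/10, K ~ Binomial(12, 7/10); β is the probability the test does not reject, P(K < 9).
Summing C(12,j)·(7/10)^j·(3/10)^{12-j} for j = 0..8 gives 101496845313/200000000000.

101496845313/200000000000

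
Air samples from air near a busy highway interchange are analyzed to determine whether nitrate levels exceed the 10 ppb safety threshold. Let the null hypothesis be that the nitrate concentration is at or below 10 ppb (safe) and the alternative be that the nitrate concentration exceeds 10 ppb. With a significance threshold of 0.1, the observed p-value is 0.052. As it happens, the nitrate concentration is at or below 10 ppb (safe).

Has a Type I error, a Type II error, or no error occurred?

Type I error

Since p = 0.052 < α = 0.1, H₀ is rejected.
H₀ is true (actually the nitrate concentration is at or below 10 ppb (safe)).
Rejecting a true H₀ is a Type I error.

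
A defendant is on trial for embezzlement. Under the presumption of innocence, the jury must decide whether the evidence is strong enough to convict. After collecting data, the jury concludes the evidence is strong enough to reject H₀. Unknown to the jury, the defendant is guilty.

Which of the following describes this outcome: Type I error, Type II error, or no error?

The conventional null hypothesis here is that the defendant is innocent.
The test rejected a false H₀ — the decision matches the true state.

No error — this is a correct decision.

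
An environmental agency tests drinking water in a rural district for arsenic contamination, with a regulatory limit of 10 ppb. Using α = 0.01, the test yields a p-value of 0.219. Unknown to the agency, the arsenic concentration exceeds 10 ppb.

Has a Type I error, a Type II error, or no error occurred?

Type II error

The conventional null hypothesis is that the arsenic concentration is at or below 10 ppb (safe).
Since p = 0.219 ≥ α = 0.01, H₀ is not rejected.
H₀ is false (actually the arsenic concentration exceeds 10 ppb).
Failing to reject a false H₀ is a Type II error.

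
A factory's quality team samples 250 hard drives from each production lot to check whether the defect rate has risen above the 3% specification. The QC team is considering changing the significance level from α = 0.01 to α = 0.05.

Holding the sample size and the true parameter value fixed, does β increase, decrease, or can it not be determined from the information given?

It decreases.

Relaxing α lowers the evidence threshold; under Ha, outcomes that previously fell short now trigger rejection.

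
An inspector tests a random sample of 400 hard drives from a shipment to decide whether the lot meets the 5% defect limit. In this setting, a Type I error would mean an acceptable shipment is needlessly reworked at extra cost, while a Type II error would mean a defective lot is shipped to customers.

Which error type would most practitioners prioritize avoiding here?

The Type II consequence (a defective lot is shipped to customers) is more severe than the Type I consequence (an acceptable shipment is needlessly reworked at extra cost).

Type II error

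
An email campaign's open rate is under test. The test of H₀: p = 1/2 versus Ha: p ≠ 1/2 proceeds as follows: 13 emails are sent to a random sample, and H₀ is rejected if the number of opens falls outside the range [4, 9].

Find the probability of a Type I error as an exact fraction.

189/2048

α = P(S ≤ 3 or S ≥ 10 | p = 1/2), S ~ Binomial(13, 1/2).
The two tails are symmetric, so α = 2·(1 + 13 + 78 + 286)/2^13 = 756/8192 = 189/2048.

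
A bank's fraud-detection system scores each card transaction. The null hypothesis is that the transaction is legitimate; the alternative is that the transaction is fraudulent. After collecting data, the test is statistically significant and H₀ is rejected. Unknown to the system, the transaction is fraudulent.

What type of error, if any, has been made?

Neither — the decision is correct.

The test rejected a false H₀ — the decision matches the true state.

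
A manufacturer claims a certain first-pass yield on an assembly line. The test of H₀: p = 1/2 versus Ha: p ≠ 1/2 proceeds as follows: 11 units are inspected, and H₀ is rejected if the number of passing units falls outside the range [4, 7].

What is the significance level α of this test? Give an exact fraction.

The significance level is the null-hypothesis probability of the rejection region {≤3} ∪ {≥8}.
The two tails are symmetric, so α = 2·(1 + 11 + 55 + 165)/2^11 = 464/2048 = 29/128.

29/128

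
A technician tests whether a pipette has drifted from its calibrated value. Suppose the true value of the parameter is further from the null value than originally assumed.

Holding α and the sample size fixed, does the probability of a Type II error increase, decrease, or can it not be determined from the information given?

A bigger departure from H₀ is easier for the test to detect, so it fails to reject less often.

It decreases.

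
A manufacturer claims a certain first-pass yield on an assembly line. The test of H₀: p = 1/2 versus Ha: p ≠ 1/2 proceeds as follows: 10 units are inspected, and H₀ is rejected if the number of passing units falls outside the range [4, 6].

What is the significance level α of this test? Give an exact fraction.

11/32

Under H₀, Y ~ Binomial(10, 1/2); α is the probability of landing in either tail, P(Y ≤ 3) + P(Y ≥ 7).
Each tail has probability (1 + 10 + 45 + 120)/1024; doubling gives α = 352/1024 = 11/32.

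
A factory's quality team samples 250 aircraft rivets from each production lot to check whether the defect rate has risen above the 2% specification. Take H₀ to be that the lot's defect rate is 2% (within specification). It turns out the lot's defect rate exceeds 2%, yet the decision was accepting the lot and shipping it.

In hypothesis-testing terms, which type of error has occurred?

'Accepting the lot and shipping it' corresponds to failing to reject H₀.
H₀ was not rejected but H₀ is false — a Type II error (false negative).

Type II error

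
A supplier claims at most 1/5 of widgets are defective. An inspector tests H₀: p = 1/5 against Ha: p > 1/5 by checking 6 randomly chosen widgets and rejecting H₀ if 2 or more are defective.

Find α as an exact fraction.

1077/3125

α = P(reject H₀ | H₀ true) = P(Y ≥ 2 | p = 1/5), Y ~ Binomial(6, 1/5).
Via the complement, α = 1 − Σ_{j=0}^{1} C(6,j)(1/5)^j(4/5)^{6-j} = 1077/3125.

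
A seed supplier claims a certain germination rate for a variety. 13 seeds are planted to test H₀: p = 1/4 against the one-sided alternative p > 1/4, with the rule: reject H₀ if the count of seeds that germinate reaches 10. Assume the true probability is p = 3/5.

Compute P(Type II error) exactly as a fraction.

202983472/244140625

Under the alternative p = 3/5, X ~ Binomial(13, 3/5); β is the probability the test does not reject, P(X < 10).
Summing C(13,j)·(3/5)^j·(2/5)^{13-j} for j = 0..9 gives 202983472/244140625.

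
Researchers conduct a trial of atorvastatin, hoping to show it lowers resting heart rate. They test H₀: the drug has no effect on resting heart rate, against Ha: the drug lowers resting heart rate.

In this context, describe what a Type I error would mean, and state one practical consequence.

A Type I error is rejecting H₀ when H₀ is true.
Here that means concluding that the drug is effective when actually the drug has no effect on resting heart rate.

A Type I error would mean concluding that the drug lowers resting heart rate when in fact the drug has no effect on resting heart rate. Consequence: resources are spent bringing an ineffective treatment to market.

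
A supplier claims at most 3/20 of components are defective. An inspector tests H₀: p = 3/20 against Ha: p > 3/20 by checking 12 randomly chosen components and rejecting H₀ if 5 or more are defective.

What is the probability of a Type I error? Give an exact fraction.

9798413783967/409600000000000

The significance level is the probability, assuming p = 3/20, of seeing 5 or more defectives in 12 draws.
Computing the lower-tail complement: 1 − 399801586216033/409600000000000 = 9798413783967/409600000000000.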